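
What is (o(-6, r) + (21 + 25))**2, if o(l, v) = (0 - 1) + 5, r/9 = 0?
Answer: 2500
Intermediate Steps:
r = 0 (r = 9*0 = 0)
o(l, v) = 4 (o(l, v) = -1 + 5 = 4)
(o(-6, r) + (21 + 25))**2 = (4 + (21 + 25))**2 = (4 + 46)**2 = 50**2 = 2500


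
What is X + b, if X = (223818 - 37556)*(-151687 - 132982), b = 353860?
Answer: -53022663418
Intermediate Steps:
X = -53023017278 (X = 186262*(-284669) = -53023017278)
X + b = -53023017278 + 353860 = -53022663418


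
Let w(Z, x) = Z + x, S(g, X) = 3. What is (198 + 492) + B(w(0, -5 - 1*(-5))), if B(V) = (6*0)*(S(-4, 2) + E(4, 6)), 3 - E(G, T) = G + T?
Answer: 690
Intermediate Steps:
E(G, T) = 3 - G - T (E(G, T) = 3 - (G + T) = 3 + (-G - T) = 3 - G - T)
B(V) = 0 (B(V) = (6*0)*(3 + (3 - 1*4 - 1*6)) = 0*(3 + (3 - 4 - 6)) = 0*(3 - 7) = 0*(-4) = 0)
(198 + 492) + B(w(0, -5 - 1*(-5))) = (198 + 492) + 0 = 690 + 0 = 690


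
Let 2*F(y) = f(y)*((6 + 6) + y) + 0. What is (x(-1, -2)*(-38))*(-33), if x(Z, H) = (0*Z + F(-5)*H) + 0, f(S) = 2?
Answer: -17556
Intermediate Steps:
F(y) = 12 + y (F(y) = (2*((6 + 6) + y) + 0)/2 = (2*(12 + y) + 0)/2 = ((24 + 2*y) + 0)/2 = (24 + 2*y)/2 = 12 + y)
x(Z, H) = 7*H (x(Z, H) = (0*Z + (12 - 5)*H) + 0 = (0 + 7*H) + 0 = 7*H + 0 = 7*H)
(x(-1, -2)*(-38))*(-33) = ((7*(-2))*(-38))*(-33) = -14*(-38)*(-33) = 532*(-33) = -17556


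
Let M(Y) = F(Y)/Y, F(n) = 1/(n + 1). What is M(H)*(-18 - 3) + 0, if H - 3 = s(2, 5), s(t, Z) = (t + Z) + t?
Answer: -7/52 ≈ -0.13462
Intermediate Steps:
F(n) = 1/(1 + n)
s(t, Z) = Z + 2*t (s(t, Z) = (Z + t) + t = Z + 2*t)
H = 12 (H = 3 + (5 + 2*2) = 3 + (5 + 4) = 3 + 9 = 12)
M(Y) = 1/(Y*(1 + Y)) (M(Y) = 1/((1 + Y)*Y) = 1/(Y*(1 + Y)))
M(H)*(-18 - 3) + 0 = (1/(12*(1 + 12)))*(-18 - 3) + 0 = ((1/12)/13)*(-21) + 0 = ((1/12)*(1/13))*(-21) + 0 = (1/156)*(-21) + 0 = -7/52 + 0 = -7/52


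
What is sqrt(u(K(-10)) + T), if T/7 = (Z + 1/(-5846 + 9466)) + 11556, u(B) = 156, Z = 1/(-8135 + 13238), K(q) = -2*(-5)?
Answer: sqrt(193565074085515)/48870 ≈ 284.69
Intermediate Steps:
K(q) = 10
Z = 1/5103 ≈ 0.00019596
T = 213472378883/2638980 (T = 7*((1/5103 + 1/(-5846 + 9466)) + 11556) = 7*((1/5103 + 1/3620) + 11556) = 7*(8723/18472860 + 11556) = 7*(213472378883/18472860) = 213472378883/2638980 ≈ 80892.)
sqrt(u(K(-10)) + T) = sqrt(156 + 213472378883/2638980) = sqrt(213884059763/2638980) = sqrt(193565074085515)/48870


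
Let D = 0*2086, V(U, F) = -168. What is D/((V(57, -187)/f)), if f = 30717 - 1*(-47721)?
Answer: 0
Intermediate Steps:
f = 78438 (f = 30717 + 47721 = 78438)
D = 0
D/((V(57, -187)/f)) = 0/((-168/78438)) = 0/((-168*1/78438)) = 0/(-28/13073) = 0*(-13073/28) = 0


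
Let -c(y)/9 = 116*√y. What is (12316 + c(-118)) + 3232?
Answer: 15548 - 1044*I*√118 ≈ 15548.0 - 11341.0*I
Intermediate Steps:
c(y) = -1044*√y
(12316 + c(-118)) + 3232 = (12316 - 1044*I*√118) + 3232 = 15548 - 1044*I*√118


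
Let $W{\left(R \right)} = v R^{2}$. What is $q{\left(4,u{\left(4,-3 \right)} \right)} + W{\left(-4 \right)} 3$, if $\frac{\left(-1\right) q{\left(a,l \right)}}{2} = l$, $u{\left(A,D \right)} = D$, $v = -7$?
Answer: $-330$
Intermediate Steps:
$q{\left(a,l \right)} = - 2 l$
$W{\left(R \right)} = - 7 R^{2}$
$q{\left(4,u{\left(4,-3 \right)} \right)} + W{\left(-4 \right)} 3 = \left(-2\right) \left(-3\right) + - 7 \left(-4\right)^{2} \cdot 3 = 6 + \left(-7\right) 16 \cdot 3 = 6 - 336 = -330$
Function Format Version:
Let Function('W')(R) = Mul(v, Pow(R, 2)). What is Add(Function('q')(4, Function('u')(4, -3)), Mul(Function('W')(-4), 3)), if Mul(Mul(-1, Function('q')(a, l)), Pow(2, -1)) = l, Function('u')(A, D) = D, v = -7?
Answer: -330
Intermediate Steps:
Function('q')(a, l) = Mul(-2, l)
Function('W')(R) = Mul(-7, Pow(R, 2))
Add(Function('q')(4, Function('u')(4, -3)), Mul(Function('W')(-4), 3)) = Add(Mul(-2, -3), Mul(Mul(-7, Pow(-4, 2)), 3)) = Add(6, Mul(Mul(-7, 16), 3)) = Add(6, Mul(-112, 3)) = Add(6, -336) = -330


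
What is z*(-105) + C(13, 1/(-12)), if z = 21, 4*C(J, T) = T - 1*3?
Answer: -105877/48 ≈ -2205.8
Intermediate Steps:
C(J, T) = -¾ + T/4 (C(J, T) = (T - 1*3)/4 = (T - 3)/4 = (-3 + T)/4 = -¾ + T/4)
z*(-105) + C(13, 1/(-12)) = 21*(-105) + (-¾ + (¼)/(-12)) = -2205 + (-¾ + (¼)*(-1/12)) = -2205 + (-¾ - 1/48) = -2205 - 37/48 = -105877/48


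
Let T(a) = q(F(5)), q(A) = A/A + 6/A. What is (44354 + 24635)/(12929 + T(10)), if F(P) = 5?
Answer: 344945/64656 ≈ 5.3351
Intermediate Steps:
q(A) = 1 + 6/A
T(a) = 11/5 (T(a) = (6 + 5)/5 = (⅕)*11 = 11/5)
(44354 + 24635)/(12929 + T(10)) = (44354 + 24635)/(12929 + 11/5) = 68989/(64656/5) = 68989*(5/64656) = 344945/64656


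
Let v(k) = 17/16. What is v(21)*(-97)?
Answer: -1649/16 ≈ -103.06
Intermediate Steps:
v(k) = 17/16 (v(k) = 17*(1/16) = 17/16)
v(21)*(-97) = (17/16)*(-97) = -1649/16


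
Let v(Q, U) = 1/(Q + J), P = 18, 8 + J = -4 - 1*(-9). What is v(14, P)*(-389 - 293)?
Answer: -62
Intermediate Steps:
J = -3 (J = -8 + (-4 - 1*(-9)) = -8 + (-4 + 9) = -8 + 5 = -3)
v(Q, U) = 1/(-3 + Q) (v(Q, U) = 1/(Q - 3) = 1/(-3 + Q))
v(14, P)*(-389 - 293) = (-389 - 293)/(-3 + 14) = -682/11 = (1/11)*(-682) = -62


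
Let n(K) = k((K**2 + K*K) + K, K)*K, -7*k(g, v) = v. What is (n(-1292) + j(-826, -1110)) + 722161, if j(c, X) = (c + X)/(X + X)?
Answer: 1879157353/3885 ≈ 4.8370e+5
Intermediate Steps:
j(c, X) = (X + c)/(2*X) (j(c, X) = (X + c)/((2*X)) = (X + c)*(1/(2*X)) = (X + c)/(2*X))
k(g, v) = -v/7
n(K) = -K**2/7 (n(K) = (-K/7)*K = -K**2/7)
(n(-1292) + j(-826, -1110)) + 722161 = (-1/7*(-1292)**2 + (1/2)*(-1110 - 826)/(-1110)) + 722161 = (-1/7*1669264 + (1/2)*(-1/1110)*(-1936)) + 722161 = (-1669264/7 + 484/555) + 722161 = -926438132/3885 + 722161 = 1879157353/3885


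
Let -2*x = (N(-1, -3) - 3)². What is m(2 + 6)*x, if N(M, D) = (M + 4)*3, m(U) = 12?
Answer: -216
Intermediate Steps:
N(M, D) = 12 + 3*M (N(M, D) = (4 + M)*3 = 12 + 3*M)
x = -18 (x = -((12 + 3*(-1)) - 3)²/2 = -((12 - 3) - 3)²/2 = -(9 - 3)²/2 = -½*6² = -½*36 = -18)
m(2 + 6)*x = 12*(-18) = -216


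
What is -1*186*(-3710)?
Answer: 690060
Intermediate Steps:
-1*186*(-3710) = -186*(-3710) = 690060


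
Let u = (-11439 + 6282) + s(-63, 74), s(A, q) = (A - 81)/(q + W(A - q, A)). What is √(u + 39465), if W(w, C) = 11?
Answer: 6*√6885085/85 ≈ 185.22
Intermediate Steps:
s(A, q) = (-81 + A)/(11 + q) (s(A, q) = (A - 81)/(q + 11) = (-81 + A)/(11 + q))
u = -438489/85 (u = (-11439 + 6282) + (-81 - 63)/(11 + 74) = -5157 - 144/85 = -438489/85 ≈ -5158.7)
√(u + 39465) = √(-438489/85 + 39465) = √(2916036/85) = 6*√6885085/85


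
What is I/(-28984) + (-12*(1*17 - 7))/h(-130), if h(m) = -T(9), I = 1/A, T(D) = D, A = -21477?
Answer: 8299858241/622489368 ≈ 13.333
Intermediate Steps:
I = -1/21477 (I = 1/(-21477) = -1/21477 ≈ -4.6561e-5)
h(m) = -9 (h(m) = -1*9 = -9)
I/(-28984) + (-12*(1*17 - 7))/h(-130) = -1/21477/(-28984) - 12*(1*17 - 7)/(-9) = -1/21477*(-1/28984) - 12*(17 - 7)*(-1/9) = 1/622489368 - 12*10*(-1/9) = 1/622489368 - 120*(-1/9) = 1/622489368 + 40/3 = 8299858241/622489368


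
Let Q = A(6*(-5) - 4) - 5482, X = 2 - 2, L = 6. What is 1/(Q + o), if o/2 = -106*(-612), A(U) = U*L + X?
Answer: 1/124058 ≈ 8.0607e-6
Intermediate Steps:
X = 0
A(U) = 6*U (A(U) = U*6 + 0 = 6*U + 0 = 6*U)
o = 129744 (o = 2*(-106*(-612)) = 2*64872 = 129744)
Q = -5686 (Q = 6*(6*(-5) - 4) - 5482 = 6*(-30 - 4) - 5482 = 6*(-34) - 5482 = -204 - 5482 = -5686)
1/(Q + o) = 1/(-5686 + 129744) = 1/124058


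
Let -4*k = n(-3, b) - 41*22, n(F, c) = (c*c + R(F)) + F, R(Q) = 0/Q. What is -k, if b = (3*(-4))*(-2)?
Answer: -329/4 ≈ -82.250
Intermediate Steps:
R(Q) = 0
b = 24 (b = -12*(-2) = 24)
n(F, c) = F + c² (n(F, c) = (c*c + 0) + F = (c² + 0) + F = c² + F = F + c²)
k = 329/4 (k = -((-3 + 24²) - 41*22)/4 = -((-3 + 576) - 902)/4 = -(573 - 902)/4 = -¼*(-329) = 329/4 ≈ 82.250)
-k = -1*329/4 = -329/4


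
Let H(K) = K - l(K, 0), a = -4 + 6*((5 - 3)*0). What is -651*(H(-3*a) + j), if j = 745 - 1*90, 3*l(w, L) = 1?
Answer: -434000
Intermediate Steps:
l(w, L) = 1/3 (l(w, L) = (1/3)*1 = 1/3)
a = -4 (a = -4 + 6*(2*0) = -4 + 6*0 = -4 + 0 = -4)
H(K) = -1/3 + K (H(K) = K - 1*1/3 = K - 1/3 = -1/3 + K)
j = 655 (j = 745 - 90 = 655)
-651*(H(-3*a) + j) = -651*((-1/3 - 3*(-4)) + 655) = -651*((-1/3 + 12) + 655) = -651*(35/3 + 655) = -651*2000/3 = -434000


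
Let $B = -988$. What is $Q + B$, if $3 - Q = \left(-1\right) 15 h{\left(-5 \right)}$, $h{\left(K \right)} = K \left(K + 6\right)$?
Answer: $-1060$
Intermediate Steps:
$h{\left(K \right)} = K \left(6 + K\right)$
$Q = -72$ ($Q = 3 - \left(-1\right) 15 \left(- 5 \left(6 - 5\right)\right) = 3 - - 15 \left(\left(-5\right) 1\right) = 3 - \left(-15\right) \left(-5\right) = 3 - 75 = -72$)
$Q + B = -72 - 988 = -1060$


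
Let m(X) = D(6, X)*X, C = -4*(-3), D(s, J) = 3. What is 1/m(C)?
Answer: 1/36 ≈ 0.027778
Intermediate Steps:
C = 12
m(X) = 3*X
1/m(C) = 1/(3*12) = 1/36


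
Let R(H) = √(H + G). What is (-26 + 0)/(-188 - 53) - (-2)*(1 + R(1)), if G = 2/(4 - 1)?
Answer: 508/241 + 2*√15/3 ≈ 4.6899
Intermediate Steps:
G = ⅔ (G = 2/3 = 2*(⅓) = ⅔ ≈ 0.66667)
R(H) = √(⅔ + H) (R(H) = √(H + ⅔) = √(⅔ + H))
(-26 + 0)/(-188 - 53) - (-2)*(1 + R(1)) = (-26 + 0)/(-188 - 53) - (-2)*(1 + √(6 + 9*1)/3) = -26/(-241) - (-2)*(1 + √(6 + 9)/3) = -26*(-1/241) - (-2)*(1 + √15/3) = 26/241 - (-2 - 2*√15/3) = 26/241 + (2 + 2*√15/3) = 508/241 + 2*√15/3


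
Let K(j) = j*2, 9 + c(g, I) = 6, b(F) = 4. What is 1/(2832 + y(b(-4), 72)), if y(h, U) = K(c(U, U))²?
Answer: 1/2868 ≈ 0.00034868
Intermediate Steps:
c(g, I) = -3 (c(g, I) = -9 + 6 = -3)
K(j) = 2*j
y(h, U) = 36 (y(h, U) = (2*(-3))² = (-6)² = 36)
1/(2832 + y(b(-4), 72)) = 1/(2832 + 36) = 1/2868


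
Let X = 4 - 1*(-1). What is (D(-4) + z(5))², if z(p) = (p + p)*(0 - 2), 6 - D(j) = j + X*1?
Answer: 225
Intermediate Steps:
X = 5 (X = 4 + 1 = 5)
D(j) = 1 - j (D(j) = 6 - (j + 5*1) = 6 - (j + 5) = 6 - (5 + j) = 6 + (-5 - j) = 1 - j)
z(p) = -4*p (z(p) = (2*p)*(-2) = -4*p)
(D(-4) + z(5))² = ((1 - 1*(-4)) - 4*5)² = ((1 + 4) - 20)² = (5 - 20)² = (-15)² = 225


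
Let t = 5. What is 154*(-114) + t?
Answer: -17551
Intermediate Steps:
154*(-114) + t = 154*(-114) + 5 = -17556 + 5 = -17551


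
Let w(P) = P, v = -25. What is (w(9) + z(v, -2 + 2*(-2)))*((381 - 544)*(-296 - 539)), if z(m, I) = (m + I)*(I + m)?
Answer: 132021850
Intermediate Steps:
z(m, I) = (I + m)**2 (z(m, I) = (I + m)*(I + m) = (I + m)**2)
(w(9) + z(v, -2 + 2*(-2)))*((381 - 544)*(-296 - 539)) = (9 + ((-2 + 2*(-2)) - 25)**2)*((381 - 544)*(-296 - 539)) = (9 + ((-2 - 4) - 25)**2)*(-163*(-835)) = (9 + (-6 - 25)**2)*136105 = (9 + (-31)**2)*136105 = (9 + 961)*136105 = 970*136105 = 132021850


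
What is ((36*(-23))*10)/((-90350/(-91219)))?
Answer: -75529332/9035 ≈ -8359.6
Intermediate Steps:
((36*(-23))*10)/((-90350/(-91219))) = (-828*10)/((-90350*(-1/91219))) = -8280/90350/91219 = -8280*91219/90350 = -75529332/9035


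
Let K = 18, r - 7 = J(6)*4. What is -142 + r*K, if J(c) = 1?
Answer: 56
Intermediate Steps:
r = 11 (r = 7 + 1*4 = 7 + 4 = 11)
-142 + r*K = -142 + 11*18 = -142 + 198 = 56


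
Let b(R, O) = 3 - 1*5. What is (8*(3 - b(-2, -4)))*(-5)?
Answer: -200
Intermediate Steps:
b(R, O) = -2 (b(R, O) = 3 - 5 = -2)
(8*(3 - b(-2, -4)))*(-5) = (8*(3 - 1*(-2)))*(-5) = (8*(3 + 2))*(-5) = (8*5)*(-5) = 40*(-5) = -200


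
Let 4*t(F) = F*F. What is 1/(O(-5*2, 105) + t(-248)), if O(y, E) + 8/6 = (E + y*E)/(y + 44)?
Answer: 102/1565381 ≈ 6.5160e-5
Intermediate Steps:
t(F) = F²/4 (t(F) = (F*F)/4 = F²/4)
O(y, E) = -4/3 + (E + E*y)/(44 + y) (O(y, E) = -4/3 + (E + y*E)/(y + 44) = -4/3 + (E + E*y)/(44 + y))
1/(O(-5*2, 105) + t(-248)) = 1/((-176/3 + 105 - (-20)*2/3 + 105*(-5*2))/(44 - 5*2) + (¼)*(-248)²) = 1/((-176/3 + 105 - 4/3*(-10) + 105*(-10))/(44 - 10) + (¼)*61504) = 1/((-176/3 + 105 + 40/3 - 1050)/34 + 15376) = 1/((1/34)*(-2971/3) + 15376) = 1/(-2971/102 + 15376) = 1/(1565381/102) = 102/1565381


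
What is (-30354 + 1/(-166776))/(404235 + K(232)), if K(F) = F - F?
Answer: -1012463741/13483339272 ≈ -0.075090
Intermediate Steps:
K(F) = 0
(-30354 + 1/(-166776))/(404235 + K(232)) = (-30354 + 1/(-166776))/(404235 + 0) = (-30354 - 1/166776)/404235 = -5062318705/166776*1/404235 = -1012463741/13483339272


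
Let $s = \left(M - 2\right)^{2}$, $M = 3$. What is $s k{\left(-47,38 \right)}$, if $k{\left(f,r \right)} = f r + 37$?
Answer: $-1749$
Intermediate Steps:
$k{\left(f,r \right)} = 37 + f r$
$s = 1$ ($s = \left(3 - 2\right)^{2} = 1^{2} = 1$)
$s k{\left(-47,38 \right)} = 1 \left(37 - 1786\right) = 1 \left(-1749\right) = -1749$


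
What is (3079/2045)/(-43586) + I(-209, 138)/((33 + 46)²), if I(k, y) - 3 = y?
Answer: 12548589131/556281362170 ≈ 0.022558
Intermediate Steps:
I(k, y) = 3 + y
(3079/2045)/(-43586) + I(-209, 138)/((33 + 46)²) = (3079/2045)/(-43586) + (3 + 138)/((33 + 46)²) = (3079*(1/2045))*(-1/43586) + 141/(79²) = (3079/2045)*(-1/43586) + 141/6241 = -3079/89133370 + 141*(1/6241) = -3079/89133370 + 141/6241 = 12548589131/556281362170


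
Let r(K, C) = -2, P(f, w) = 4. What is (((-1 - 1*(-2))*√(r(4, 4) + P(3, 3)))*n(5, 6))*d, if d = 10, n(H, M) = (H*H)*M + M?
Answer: 1560*√2 ≈ 2206.2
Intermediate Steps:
n(H, M) = M + M*H² (n(H, M) = H²*M + M = M*H² + M = M + M*H²)
(((-1 - 1*(-2))*√(r(4, 4) + P(3, 3)))*n(5, 6))*d = (((-1 - 1*(-2))*√(-2 + 4))*(6*(1 + 5²)))*10 = (((-1 + 2)*√2)*(6*(1 + 25)))*10 = ((1*√2)*(6*26))*10 = (√2*156)*10 = (156*√2)*10 = 1560*√2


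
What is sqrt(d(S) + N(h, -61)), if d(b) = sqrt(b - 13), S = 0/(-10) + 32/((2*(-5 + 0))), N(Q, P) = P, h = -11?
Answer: sqrt(-1525 + 45*I*sqrt(5))/5 ≈ 0.25753 + 7.8145*I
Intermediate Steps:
S = -16/5 (S = 0*(-1/10) + 32/((2*(-5))) = 0 + 32/(-10) = 0 + 32*(-1/10) = 0 - 16/5 = -16/5 ≈ -3.2000)
d(b) = sqrt(-13 + b)
sqrt(d(S) + N(h, -61)) = sqrt(sqrt(-13 - 16/5) - 61) = sqrt(sqrt(-81/5) - 61) = sqrt(9*I*sqrt(5)/5 - 61) = sqrt(-61 + 9*I*sqrt(5)/5)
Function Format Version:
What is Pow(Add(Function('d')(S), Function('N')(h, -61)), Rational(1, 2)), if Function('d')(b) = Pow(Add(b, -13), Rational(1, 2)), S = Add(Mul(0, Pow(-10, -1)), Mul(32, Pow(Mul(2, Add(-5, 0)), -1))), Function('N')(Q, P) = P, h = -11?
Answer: Mul(Rational(1, 5), Pow(Add(-1525, Mul(45, I, Pow(5, Rational(1, 2)))), Rational(1, 2))) ≈ Add(0.25753, Mul(7.8145, I))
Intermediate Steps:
S = Rational(-16, 5) (S = Add(Mul(0, Rational(-1, 10)), Mul(32, Pow(Mul(2, -5), -1))) = Add(0, Mul(32, Pow(-10, -1))) = Add(0, Mul(32, Rational(-1, 10))) = Add(0, Rational(-16, 5)) = Rational(-16, 5) ≈ -3.2000)
Function('d')(b) = Pow(Add(-13, b), Rational(1, 2))
Pow(Add(Function('d')(S), Function('N')(h, -61)), Rational(1, 2)) = Pow(Add(Pow(Add(-13, Rational(-16, 5)), Rational(1, 2)), -61), Rational(1, 2)) = Pow(Add(Pow(Rational(-81, 5), Rational(1, 2)), -61), Rational(1, 2)) = Pow(Add(Mul(Rational(9, 5), I, Pow(5, Rational(1, 2))), -61), Rational(1, 2)) = Pow(Add(-61, Mul(Rational(9, 5), I, Pow(5, Rational(1, 2)))), Rational(1, 2))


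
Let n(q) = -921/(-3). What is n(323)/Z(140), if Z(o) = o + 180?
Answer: 307/320 ≈ 0.95938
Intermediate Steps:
Z(o) = 180 + o
n(q) = 307 (n(q) = -921*(-1/3) = 307)
n(323)/Z(140) = 307/(180 + 140) = 307/320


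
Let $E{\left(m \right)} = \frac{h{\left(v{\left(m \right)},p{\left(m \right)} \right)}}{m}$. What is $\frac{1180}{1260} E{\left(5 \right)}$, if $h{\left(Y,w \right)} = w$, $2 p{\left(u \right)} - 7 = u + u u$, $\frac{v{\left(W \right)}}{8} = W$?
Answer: $\frac{2183}{630} \approx 3.4651$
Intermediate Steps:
$v{\left(W \right)} = 8 W$
$p{\left(u \right)} = \frac{7}{2} + \frac{u}{2} + \frac{u^{2}}{2}$ ($p{\left(u \right)} = \frac{7}{2} + \frac{u + u u}{2} = \frac{7}{2} + \frac{u + u^{2}}{2} = \frac{7}{2} + \left(\frac{u}{2} + \frac{u^{2}}{2}\right) = \frac{7}{2} + \frac{u}{2} + \frac{u^{2}}{2}$)
$E{\left(m \right)} = \frac{\frac{7}{2} + \frac{m}{2} + \frac{m^{2}}{2}}{m}$
$\frac{1180}{1260} E{\left(5 \right)} = \frac{1180}{1260} \frac{7 + 5 + 5^{2}}{2 \cdot 5} = 1180 \cdot \frac{1}{1260} \cdot \frac{1}{2} \cdot \frac{1}{5} \left(7 + 5 + 25\right) = \frac{59 \cdot \frac{1}{2} \cdot \frac{1}{5} \cdot 37}{63} = \frac{59}{63} \cdot \frac{37}{10} = \frac{2183}{630}$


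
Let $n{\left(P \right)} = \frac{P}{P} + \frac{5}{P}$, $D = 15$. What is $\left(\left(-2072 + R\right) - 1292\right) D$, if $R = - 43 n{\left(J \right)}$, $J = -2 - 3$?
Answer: $-50460$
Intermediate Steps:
$J = -5$ ($J = -2 - 3 = -5$)
$n{\left(P \right)} = 1 + \frac{5}{P}$
$R = 0$ ($R = - 43 \frac{5 - 5}{-5} = - 43 \left(\left(- \frac{1}{5}\right) 0\right) = \left(-43\right) 0 = 0$)
$\left(\left(-2072 + R\right) - 1292\right) D = \left(\left(-2072 + 0\right) - 1292\right) 15 = \left(-2072 - 1292\right) 15 = \left(-3364\right) 15 = -50460$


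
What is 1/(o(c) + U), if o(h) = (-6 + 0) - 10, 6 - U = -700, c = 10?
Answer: 1/690 ≈ 0.0014493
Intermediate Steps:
U = 706 (U = 6 - 1*(-700) = 6 + 700 = 706)
o(h) = -16 (o(h) = -6 - 10 = -16)
1/(o(c) + U) = 1/(-16 + 706) = 1/690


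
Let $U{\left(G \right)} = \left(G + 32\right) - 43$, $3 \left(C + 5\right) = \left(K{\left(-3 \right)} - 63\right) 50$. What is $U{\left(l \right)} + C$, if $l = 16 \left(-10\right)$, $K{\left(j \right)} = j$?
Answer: $-1276$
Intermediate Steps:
$l = -160$
$C = -1105$ ($C = -5 + \frac{\left(-3 - 63\right) 50}{3} = -5 + \frac{\left(-66\right) 50}{3} = -5 + \frac{1}{3} \left(-3300\right) = -5 - 1100 = -1105$)
$U{\left(G \right)} = -11 + G$ ($U{\left(G \right)} = \left(32 + G\right) - 43 = -11 + G$)
$U{\left(l \right)} + C = \left(-11 - 160\right) - 1105 = -171 - 1105 = -1276$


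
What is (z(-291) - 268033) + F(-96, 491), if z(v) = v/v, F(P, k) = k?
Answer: -267541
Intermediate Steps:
z(v) = 1
(z(-291) - 268033) + F(-96, 491) = (1 - 268033) + 491 = -268032 + 491 = -267541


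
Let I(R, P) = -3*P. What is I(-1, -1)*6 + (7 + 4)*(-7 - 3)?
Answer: -92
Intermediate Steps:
I(-1, -1)*6 + (7 + 4)*(-7 - 3) = -3*(-1)*6 + (7 + 4)*(-7 - 3) = 3*6 + 11*(-10) = 18 - 110 = -92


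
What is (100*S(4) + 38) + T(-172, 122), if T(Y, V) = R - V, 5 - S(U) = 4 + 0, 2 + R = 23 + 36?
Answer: 73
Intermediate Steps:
R = 57 (R = -2 + (23 + 36) = -2 + 59 = 57)
S(U) = 1 (S(U) = 5 - (4 + 0) = 5 - 1*4 = 5 - 4 = 1)
T(Y, V) = 57 - V
(100*S(4) + 38) + T(-172, 122) = (100*1 + 38) + (57 - 1*122) = (100 + 38) + (57 - 122) = 138 - 65 = 73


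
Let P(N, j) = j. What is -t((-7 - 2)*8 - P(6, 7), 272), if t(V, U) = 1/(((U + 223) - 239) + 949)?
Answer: -1/1205 ≈ -0.00082988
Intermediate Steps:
t(V, U) = 1/(933 + U) (t(V, U) = 1/(((223 + U) - 239) + 949) = 1/((-16 + U) + 949) = 1/(933 + U))
-t((-7 - 2)*8 - P(6, 7), 272) = -1/(933 + 272) = -1/1205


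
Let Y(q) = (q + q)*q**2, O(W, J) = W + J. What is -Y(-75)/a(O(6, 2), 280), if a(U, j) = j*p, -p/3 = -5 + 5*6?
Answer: -1125/28 ≈ -40.179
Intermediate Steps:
O(W, J) = J + W
p = -75 (p = -3*(-5 + 5*6) = -3*(-5 + 30) = -3*25 = -75)
Y(q) = 2*q**3 (Y(q) = (2*q)*q**2 = 2*q**3)
a(U, j) = -75*j (a(U, j) = j*(-75) = -75*j)
-Y(-75)/a(O(6, 2), 280) = -2*(-75)**3/((-75*280)) = -2*(-421875)/(-21000) = -(-843750)*(-1)/21000 = -1*1125/28 = -1125/28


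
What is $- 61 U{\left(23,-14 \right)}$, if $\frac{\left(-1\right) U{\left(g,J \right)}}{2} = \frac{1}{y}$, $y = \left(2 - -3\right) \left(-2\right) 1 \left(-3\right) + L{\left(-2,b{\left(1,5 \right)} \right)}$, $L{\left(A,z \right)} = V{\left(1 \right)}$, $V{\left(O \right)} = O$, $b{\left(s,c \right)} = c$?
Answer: $\frac{122}{31} \approx 3.9355$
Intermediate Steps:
$L{\left(A,z \right)} = 1$
$y = 31$ ($y = \left(2 - -3\right) \left(-2\right) 1 \left(-3\right) + 1 = \left(2 + 3\right) \left(\left(-2\right) \left(-3\right)\right) + 1 = 5 \cdot 6 + 1 = 30 + 1 = 31$)
$U{\left(g,J \right)} = - \frac{2}{31}$
$- 61 U{\left(23,-14 \right)} = \left(-61\right) \left(- \frac{2}{31}\right) = \frac{122}{31}$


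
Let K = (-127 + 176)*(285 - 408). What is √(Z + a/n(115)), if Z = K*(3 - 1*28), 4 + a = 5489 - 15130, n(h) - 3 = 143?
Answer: √3210380130/146 ≈ 388.08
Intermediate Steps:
n(h) = 146 (n(h) = 3 + 143 = 146)
K = -6027 (K = 49*(-123) = -6027)
a = -9645 (a = -4 + (5489 - 15130) = -4 - 9641 = -9645)
Z = 150675 (Z = -6027*(3 - 1*28) = -6027*(3 - 28) = -6027*(-25) = 150675)
√(Z + a/n(115)) = √(150675 - 9645/146) = √(21988905/146) = √3210380130/146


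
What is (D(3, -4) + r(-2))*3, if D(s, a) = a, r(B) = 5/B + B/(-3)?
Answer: -35/2 ≈ -17.500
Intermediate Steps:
r(B) = 5/B - B/3 (r(B) = 5/B + B*(-1/3) = 5/B - B/3)
(D(3, -4) + r(-2))*3 = (-4 + (5/(-2) - 1/3*(-2)))*3 = (-4 + (5*(-1/2) + 2/3))*3 = (-4 + (-5/2 + 2/3))*3 = (-4 - 11/6)*3 = -35/6*3 = -35/2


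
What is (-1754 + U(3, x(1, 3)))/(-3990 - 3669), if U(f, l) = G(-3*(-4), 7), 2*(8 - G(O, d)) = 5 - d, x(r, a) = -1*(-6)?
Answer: 1745/7659 ≈ 0.22784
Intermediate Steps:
x(r, a) = 6
G(O, d) = 11/2 + d/2 (G(O, d) = 8 - (5 - d)/2 = 8 + (-5/2 + d/2) = 11/2 + d/2)
U(f, l) = 9 (U(f, l) = 11/2 + (½)*7 = 11/2 + 7/2 = 9)
(-1754 + U(3, x(1, 3)))/(-3990 - 3669) = (-1754 + 9)/(-3990 - 3669) = -1745/(-7659) = -1745*(-1/7659) = 1745/7659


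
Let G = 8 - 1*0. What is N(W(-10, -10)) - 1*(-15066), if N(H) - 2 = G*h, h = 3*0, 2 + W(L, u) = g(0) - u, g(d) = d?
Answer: 15068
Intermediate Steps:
G = 8 (G = 8 + 0 = 8)
W(L, u) = -2 - u (W(L, u) = -2 + (0 - u) = -2 - u)
h = 0
N(H) = 2 (N(H) = 2 + 8*0 = 2 + 0 = 2)
N(W(-10, -10)) - 1*(-15066) = 2 - 1*(-15066) = 2 + 15066 = 15068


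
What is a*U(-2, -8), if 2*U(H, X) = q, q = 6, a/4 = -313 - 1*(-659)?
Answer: 4152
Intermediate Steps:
a = 1384 (a = 4*(-313 - 1*(-659)) = 4*(-313 + 659) = 4*346 = 1384)
U(H, X) = 3 (U(H, X) = (1/2)*6 = 3)
a*U(-2, -8) = 1384*3 = 4152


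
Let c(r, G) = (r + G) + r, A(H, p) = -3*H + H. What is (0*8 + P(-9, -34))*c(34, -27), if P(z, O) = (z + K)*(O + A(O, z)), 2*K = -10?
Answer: -19516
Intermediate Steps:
K = -5 (K = (½)*(-10) = -5)
A(H, p) = -2*H
P(z, O) = -O*(-5 + z) (P(z, O) = (z - 5)*(O - 2*O) = (-5 + z)*(-O) = -O*(-5 + z))
c(r, G) = G + 2*r (c(r, G) = (G + r) + r = G + 2*r)
(0*8 + P(-9, -34))*c(34, -27) = (0*8 - 34*(5 - 1*(-9)))*(-27 + 2*34) = (0 - 34*(5 + 9))*(-27 + 68) = (0 - 34*14)*41 = (0 - 476)*41 = -476*41 = -19516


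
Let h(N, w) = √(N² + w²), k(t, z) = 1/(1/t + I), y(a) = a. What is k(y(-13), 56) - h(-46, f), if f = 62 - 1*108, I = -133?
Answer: -13/1730 - 46*√2 ≈ -65.061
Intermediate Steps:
k(t, z) = 1/(-133 + 1/t) (k(t, z) = 1/(1/t - 133) = 1/(-133 + 1/t))
f = -46 (f = 62 - 108 = -46)
k(y(-13), 56) - h(-46, f) = -1*(-13)/(-1 + 133*(-13)) - √((-46)² + (-46)²) = -1*(-13)/(-1 - 1729) - √(2116 + 2116) = -1*(-13)/(-1730) - √4232 = -1*(-13)*(-1/1730) - 46*√2 = -13/1730 - 46*√2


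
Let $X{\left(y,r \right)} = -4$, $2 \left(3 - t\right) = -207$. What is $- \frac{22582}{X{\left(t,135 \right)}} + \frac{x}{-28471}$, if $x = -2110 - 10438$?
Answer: $\frac{321491157}{56942} \approx 5645.9$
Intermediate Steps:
$t = \frac{213}{2}$ ($t = 3 - - \frac{207}{2} = 3 + \frac{207}{2} = \frac{213}{2} \approx 106.5$)
$x = -12548$
$- \frac{22582}{X{\left(t,135 \right)}} + \frac{x}{-28471} = - \frac{22582}{-4} - \frac{12548}{-28471} = \left(-22582\right) \left(- \frac{1}{4}\right) - - \frac{12548}{28471} = \frac{11291}{2} + \frac{12548}{28471} = \frac{321491157}{56942}$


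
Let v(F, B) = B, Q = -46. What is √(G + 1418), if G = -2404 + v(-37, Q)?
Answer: 2*I*√258 ≈ 32.125*I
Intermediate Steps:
G = -2450 (G = -2404 - 46 = -2450)
√(G + 1418) = √(-2450 + 1418) = √(-1032) = 2*I*√258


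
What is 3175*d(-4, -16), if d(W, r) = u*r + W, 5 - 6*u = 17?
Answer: 88900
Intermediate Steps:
u = -2 (u = ⅚ - ⅙*17 = ⅚ - 17/6 = -2)
d(W, r) = W - 2*r (d(W, r) = -2*r + W = W - 2*r)
3175*d(-4, -16) = 3175*(-4 - 2*(-16)) = 3175*(-4 + 32) = 3175*28 = 88900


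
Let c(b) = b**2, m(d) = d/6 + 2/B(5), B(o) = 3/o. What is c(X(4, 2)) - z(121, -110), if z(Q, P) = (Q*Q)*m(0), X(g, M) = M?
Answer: -146398/3 ≈ -48799.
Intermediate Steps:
m(d) = 10/3 + d/6 (m(d) = d/6 + 2/((3/5)) = d*(1/6) + 2/((3*(1/5))) = d/6 + 2/(3/5) = d/6 + 2*(5/3) = d/6 + 10/3 = 10/3 + d/6)
z(Q, P) = 10*Q**2/3 (z(Q, P) = (Q*Q)*(10/3 + (1/6)*0) = Q**2*(10/3 + 0) = Q**2*(10/3) = 10*Q**2/3)
c(X(4, 2)) - z(121, -110) = 2**2 - 10*121**2/3 = 4 - 10*14641/3 = 4 - 1*146410/3 = 4 - 146410/3 = -146398/3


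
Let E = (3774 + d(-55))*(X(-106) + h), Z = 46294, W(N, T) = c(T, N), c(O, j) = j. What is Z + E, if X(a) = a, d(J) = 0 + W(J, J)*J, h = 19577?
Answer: 132429623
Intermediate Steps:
W(N, T) = N
d(J) = J**2 (d(J) = 0 + J*J = 0 + J**2 = J**2)
E = 132383329 (E = (3774 + (-55)**2)*(-106 + 19577) = (3774 + 3025)*19471 = 6799*19471 = 132383329)
Z + E = 46294 + 132383329 = 132429623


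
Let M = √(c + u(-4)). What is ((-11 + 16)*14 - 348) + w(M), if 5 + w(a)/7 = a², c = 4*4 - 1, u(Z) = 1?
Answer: -201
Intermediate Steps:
c = 15 (c = 16 - 1 = 15)
M = 4 (M = √(15 + 1) = √16 = 4)
w(a) = -35 + 7*a²
((-11 + 16)*14 - 348) + w(M) = ((-11 + 16)*14 - 348) + (-35 + 7*4²) = (5*14 - 348) + (-35 + 7*16) = (70 - 348) + (-35 + 112) = -278 + 77 = -201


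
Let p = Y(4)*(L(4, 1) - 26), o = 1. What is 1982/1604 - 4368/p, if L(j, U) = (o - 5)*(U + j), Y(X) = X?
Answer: 460685/18446 ≈ 24.975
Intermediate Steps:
L(j, U) = -4*U - 4*j (L(j, U) = (1 - 5)*(U + j) = -4*(U + j) = -4*U - 4*j)
p = -184 (p = 4*((-4*1 - 4*4) - 26) = 4*((-4 - 16) - 26) = 4*(-20 - 26) = 4*(-46) = -184)
1982/1604 - 4368/p = 1982/1604 - 4368/(-184) = 1982*(1/1604) - 4368*(-1/184) = 991/802 + 546/23 = 460685/18446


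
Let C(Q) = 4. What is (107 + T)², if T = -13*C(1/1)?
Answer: 3025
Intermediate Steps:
T = -52 (T = -13*4 = -52)
(107 + T)² = (107 - 52)² = 55² = 3025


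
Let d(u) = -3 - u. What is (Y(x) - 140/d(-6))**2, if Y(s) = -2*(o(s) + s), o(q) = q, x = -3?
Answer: 10816/9 ≈ 1201.8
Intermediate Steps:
Y(s) = -4*s (Y(s) = -2*(s + s) = -4*s)
(Y(x) - 140/d(-6))**2 = (-4*(-3) - 140/(-3 - 1*(-6)))**2 = (12 - 140/(-3 + 6))**2 = (12 - 140/3)**2 = (-104/3)**2 = 10816/9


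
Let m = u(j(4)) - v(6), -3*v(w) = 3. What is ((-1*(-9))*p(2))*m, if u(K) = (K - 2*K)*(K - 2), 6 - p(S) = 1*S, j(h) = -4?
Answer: -828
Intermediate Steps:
v(w) = -1 (v(w) = -⅓*3 = -1)
p(S) = 6 - S
u(K) = -K*(-2 + K) (u(K) = (-K)*(-2 + K) = -K*(-2 + K))
m = -23 (m = -4*(2 - 1*(-4)) - 1*(-1) = -4*(2 + 4) + 1 = -4*6 + 1 = -24 + 1 = -23)
((-1*(-9))*p(2))*m = ((-1*(-9))*(6 - 1*2))*(-23) = (9*(6 - 2))*(-23) = (9*4)*(-23) = 36*(-23) = -828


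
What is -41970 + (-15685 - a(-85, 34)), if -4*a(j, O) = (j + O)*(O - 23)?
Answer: -231181/4 ≈ -57795.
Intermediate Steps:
a(j, O) = -(-23 + O)*(O + j)/4 (a(j, O) = -(j + O)*(O - 23)/4 = -(O + j)*(-23 + O)/4 = -(-23 + O)*(O + j)/4)
-41970 + (-15685 - a(-85, 34)) = -41970 + (-15685 - (-1/4*34**2 + (23/4)*34 + (23/4)*(-85) - 1/4*34*(-85))) = -41970 + (-15685 - (-1/4*1156 + 391/2 - 1955/4 + 1445/2)) = -41970 + (-15685 - (-289 + 391/2 - 1955/4 + 1445/2)) = -41970 + (-15685 - 1*561/4) = -41970 + (-15685 - 561/4) = -41970 - 63301/4 = -231181/4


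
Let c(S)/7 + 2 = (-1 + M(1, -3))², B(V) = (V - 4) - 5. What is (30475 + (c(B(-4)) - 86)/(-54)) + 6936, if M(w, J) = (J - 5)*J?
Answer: 672197/18 ≈ 37344.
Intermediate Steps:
M(w, J) = J*(-5 + J) (M(w, J) = (-5 + J)*J = J*(-5 + J))
B(V) = -9 + V (B(V) = (-4 + V) - 5 = -9 + V)
c(S) = 3689 (c(S) = -14 + 7*(-1 - 3*(-5 - 3))² = -14 + 7*(-1 - 3*(-8))² = -14 + 7*(-1 + 24)² = -14 + 7*23² = -14 + 7*529 = -14 + 3703 = 3689)
(30475 + (c(B(-4)) - 86)/(-54)) + 6936 = (30475 + (3689 - 86)/(-54)) + 6936 = (30475 - 1/54*3603) + 6936 = (30475 - 1201/18) + 6936 = 547349/18 + 6936 = 672197/18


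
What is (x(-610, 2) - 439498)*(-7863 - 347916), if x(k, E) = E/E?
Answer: 156363803163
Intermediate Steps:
x(k, E) = 1
(x(-610, 2) - 439498)*(-7863 - 347916) = (1 - 439498)*(-7863 - 347916) = -439497*(-355779) = 156363803163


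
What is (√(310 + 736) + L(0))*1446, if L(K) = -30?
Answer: -43380 + 1446*√1046 ≈ 3386.4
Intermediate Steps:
(√(310 + 736) + L(0))*1446 = (√(310 + 736) - 30)*1446 = (√1046 - 30)*1446 = (-30 + √1046)*1446 = -43380 + 1446*√1046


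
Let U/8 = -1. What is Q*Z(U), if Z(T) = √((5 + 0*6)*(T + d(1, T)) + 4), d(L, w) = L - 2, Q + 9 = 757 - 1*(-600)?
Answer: 1348*I*√41 ≈ 8631.4*I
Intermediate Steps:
U = -8 (U = 8*(-1) = -8)
Q = 1348 (Q = -9 + (757 - 1*(-600)) = -9 + (757 + 600) = -9 + 1357 = 1348)
d(L, w) = -2 + L
Z(T) = √(-1 + 5*T) (Z(T) = √((5 + 0*6)*(T + (-2 + 1)) + 4) = √((5 + 0)*(T - 1) + 4) = √(5*(-1 + T) + 4) = √((-5 + 5*T) + 4) = √(-1 + 5*T))
Q*Z(U) = 1348*√(-1 + 5*(-8)) = 1348*√(-1 - 40) = 1348*√(-41) = 1348*(I*√41) = 1348*I*√41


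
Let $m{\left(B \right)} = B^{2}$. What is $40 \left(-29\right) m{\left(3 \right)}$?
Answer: $-10440$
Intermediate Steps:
$40 \left(-29\right) m{\left(3 \right)} = 40 \left(-29\right) 3^{2} = \left(-1160\right) 9 = -10440$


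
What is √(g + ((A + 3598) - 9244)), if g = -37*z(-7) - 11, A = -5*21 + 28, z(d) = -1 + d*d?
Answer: I*√7510 ≈ 86.66*I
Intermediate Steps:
z(d) = -1 + d²
A = -77 (A = -105 + 28 = -77)
g = -1787 (g = -37*(-1 + (-7)²) - 11 = -37*(-1 + 49) - 11 = -37*48 - 11 = -1776 - 11 = -1787)
√(g + ((A + 3598) - 9244)) = √(-1787 + ((-77 + 3598) - 9244)) = √(-1787 + (3521 - 9244)) = √(-1787 - 5723) = √(-7510) = I*√7510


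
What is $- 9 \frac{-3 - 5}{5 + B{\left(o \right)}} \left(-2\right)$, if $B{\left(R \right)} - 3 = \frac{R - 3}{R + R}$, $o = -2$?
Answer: $- \frac{576}{37} \approx -15.568$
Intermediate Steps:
$B{\left(R \right)} = 3 + \frac{-3 + R}{2 R}$ ($B{\left(R \right)} = 3 + \frac{R - 3}{R + R} = 3 + \frac{-3 + R}{2 R}$)
$- 9 \frac{-3 - 5}{5 + B{\left(o \right)}} \left(-2\right) = - 9 \frac{-3 - 5}{5 + \frac{-3 + 7 \left(-2\right)}{2 \left(-2\right)}} \left(-2\right) = - 9 \left(- \frac{8}{5 + \frac{1}{2} \left(- \frac{1}{2}\right) \left(-3 - 14\right)}\right) \left(-2\right) = - 9 \left(- \frac{8}{5 + \frac{1}{2} \left(- \frac{1}{2}\right) \left(-17\right)}\right) \left(-2\right) = - 9 \left(- \frac{8}{5 + \frac{17}{4}}\right) \left(-2\right) = - 9 \left(- \frac{8}{\frac{37}{4}}\right) \left(-2\right) = - 9 \left(\left(-8\right) \frac{4}{37}\right) \left(-2\right) = \left(-9\right) \left(- \frac{32}{37}\right) \left(-2\right) = \frac{288}{37} \left(-2\right) = - \frac{576}{37}$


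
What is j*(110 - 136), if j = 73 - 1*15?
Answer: -1508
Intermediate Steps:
j = 58 (j = 73 - 15 = 58)
j*(110 - 136) = 58*(110 - 136) = 58*(-26) = -1508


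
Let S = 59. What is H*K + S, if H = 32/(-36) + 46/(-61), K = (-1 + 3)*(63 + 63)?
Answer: -21657/61 ≈ -355.03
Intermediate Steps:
K = 252 (K = 2*126 = 252)
H = -902/549 (H = 32*(-1/36) + 46*(-1/61) = -8/9 - 46/61 = -902/549 ≈ -1.6430)
H*K + S = -902/549*252 + 59 = -25256/61 + 59 = -21657/61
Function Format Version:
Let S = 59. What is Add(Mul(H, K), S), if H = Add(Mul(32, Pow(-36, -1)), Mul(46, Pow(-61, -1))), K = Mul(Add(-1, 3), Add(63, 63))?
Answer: Rational(-21657, 61) ≈ -355.03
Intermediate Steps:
K = 252 (K = Mul(2, 126) = 252)
H = Rational(-902, 549) (H = Add(Mul(32, Rational(-1, 36)), Mul(46, Rational(-1, 61))) = Add(Rational(-8, 9), Rational(-46, 61)) = Rational(-902, 549) ≈ -1.6430)
Add(Mul(H, K), S) = Add(Mul(Rational(-902, 549), 252), 59) = Add(Rational(-25256, 61), 59) = Rational(-21657, 61)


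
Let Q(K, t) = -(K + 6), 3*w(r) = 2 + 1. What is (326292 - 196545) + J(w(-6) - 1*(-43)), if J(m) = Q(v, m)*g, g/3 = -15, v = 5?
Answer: 130242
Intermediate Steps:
w(r) = 1 (w(r) = (2 + 1)/3 = (1/3)*3 = 1)
g = -45 (g = 3*(-15) = -45)
Q(K, t) = -6 - K (Q(K, t) = -(6 + K) = -6 - K)
J(m) = 495 (J(m) = (-6 - 1*5)*(-45) = (-6 - 5)*(-45) = -11*(-45) = 495)
(326292 - 196545) + J(w(-6) - 1*(-43)) = (326292 - 196545) + 495 = 129747 + 495 = 130242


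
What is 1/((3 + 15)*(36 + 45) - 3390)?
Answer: -1/1932 ≈ -0.00051760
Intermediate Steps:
1/((3 + 15)*(36 + 45) - 3390) = 1/(18*81 - 3390) = 1/(1458 - 3390) = 1/(-1932) = -1/1932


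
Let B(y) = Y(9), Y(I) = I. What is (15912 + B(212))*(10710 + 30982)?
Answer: 663778332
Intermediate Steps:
B(y) = 9
(15912 + B(212))*(10710 + 30982) = (15912 + 9)*(10710 + 30982) = 15921*41692 = 663778332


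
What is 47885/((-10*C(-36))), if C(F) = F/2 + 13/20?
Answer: 95770/347 ≈ 275.99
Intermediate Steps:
C(F) = 13/20 + F/2 (C(F) = F*(½) + 13*(1/20) = F/2 + 13/20 = 13/20 + F/2)
47885/((-10*C(-36))) = 47885/((-10*(13/20 + (½)*(-36)))) = 47885/((-10*(13/20 - 18))) = 47885/((-10*(-347/20))) = 47885/(347/2) = 47885*(2/347) = 95770/347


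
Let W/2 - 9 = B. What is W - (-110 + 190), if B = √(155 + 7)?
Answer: -62 + 18*√2 ≈ -36.544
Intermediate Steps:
B = 9*√2 (B = √162 = 9*√2 ≈ 12.728)
W = 18 + 18*√2 (W = 18 + 2*(9*√2) = 18 + 18*√2 ≈ 43.456)
W - (-110 + 190) = (18 + 18*√2) - (-110 + 190) = (18 + 18*√2) - 1*80 = (18 + 18*√2) - 80 = -62 + 18*√2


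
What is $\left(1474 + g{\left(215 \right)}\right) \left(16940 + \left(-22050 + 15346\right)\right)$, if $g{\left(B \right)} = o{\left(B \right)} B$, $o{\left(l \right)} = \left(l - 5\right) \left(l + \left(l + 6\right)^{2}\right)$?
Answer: $22671510390264$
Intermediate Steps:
$o{\left(l \right)} = \left(-5 + l\right) \left(l + \left(6 + l\right)^{2}\right)$
$g{\left(B \right)} = B \left(-180 + B^{3} - 29 B + 8 B^{2}\right)$ ($g{\left(B \right)} = \left(-180 + B^{3} - 29 B + 8 B^{2}\right) B = B \left(-180 + B^{3} - 29 B + 8 B^{2}\right)$)
$\left(1474 + g{\left(215 \right)}\right) \left(16940 + \left(-22050 + 15346\right)\right) = \left(1474 + 215 \left(-180 + 215^{3} - 6235 + 8 \cdot 215^{2}\right)\right) \left(16940 + \left(-22050 + 15346\right)\right) = \left(1474 + 215 \left(-180 + 9938375 - 6235 + 8 \cdot 46225\right)\right) \left(16940 - 6704\right) = \left(1474 + 215 \left(-180 + 9938375 - 6235 + 369800\right)\right) 10236 = \left(1474 + 215 \cdot 10301760\right) 10236 = \left(1474 + 2214878400\right) 10236 = 2214879874 \cdot 10236 = 22671510390264$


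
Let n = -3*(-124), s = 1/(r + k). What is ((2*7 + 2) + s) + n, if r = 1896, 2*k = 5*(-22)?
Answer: 714309/1841 ≈ 388.00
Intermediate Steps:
k = -55 (k = (5*(-22))/2 = (½)*(-110) = -55)
s = 1/1841 (s = 1/(1896 - 55) = 1/1841 ≈ 0.00054318)
n = 372
((2*7 + 2) + s) + n = ((2*7 + 2) + 1/1841) + 372 = ((14 + 2) + 1/1841) + 372 = (16 + 1/1841) + 372 = 29457/1841 + 372 = 714309/1841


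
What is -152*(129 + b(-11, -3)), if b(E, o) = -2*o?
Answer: -20520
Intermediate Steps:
-152*(129 + b(-11, -3)) = -152*(129 - 2*(-3)) = -152*(129 + 6) = -152*135 = -20520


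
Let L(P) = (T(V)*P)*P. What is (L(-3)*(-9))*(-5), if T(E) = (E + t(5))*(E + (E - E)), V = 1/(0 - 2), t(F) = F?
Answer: -3645/4 ≈ -911.25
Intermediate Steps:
V = -½ (V = 1/(-2) = -½ ≈ -0.50000)
T(E) = E*(5 + E) (T(E) = (E + 5)*(E + (E - E)) = (5 + E)*(E + 0) = (5 + E)*E = E*(5 + E))
L(P) = -9*P²/4 (L(P) = ((-(5 - ½)/2)*P)*P = ((-½*9/2)*P)*P = (-9*P/4)*P = -9*P²/4)
(L(-3)*(-9))*(-5) = (-9/4*(-3)²*(-9))*(-5) = (-9/4*9*(-9))*(-5) = -81/4*(-9)*(-5) = (729/4)*(-5) = -3645/4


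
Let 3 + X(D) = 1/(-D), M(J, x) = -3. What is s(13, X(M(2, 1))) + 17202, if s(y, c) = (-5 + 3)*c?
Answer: 51622/3 ≈ 17207.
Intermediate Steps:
X(D) = -3 - 1/D (X(D) = -3 + 1/(-D) = -3 - 1/D)
s(y, c) = -2*c
s(13, X(M(2, 1))) + 17202 = -2*(-3 - 1/(-3)) + 17202 = -2*(-3 - 1*(-1/3)) + 17202 = -2*(-3 + 1/3) + 17202 = -2*(-8/3) + 17202 = 16/3 + 17202 = 51622/3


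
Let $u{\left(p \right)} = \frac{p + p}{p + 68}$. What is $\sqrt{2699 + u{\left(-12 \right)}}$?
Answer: $\frac{\sqrt{132230}}{7} \approx 51.948$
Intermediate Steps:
$u{\left(p \right)} = \frac{2 p}{68 + p}$
$\sqrt{2699 + u{\left(-12 \right)}} = \sqrt{2699 + 2 \left(-12\right) \frac{1}{68 - 12}} = \sqrt{2699 + 2 \left(-12\right) \frac{1}{56}} = \sqrt{2699 - \frac{3}{7}} = \sqrt{\frac{18890}{7}} = \frac{\sqrt{132230}}{7}$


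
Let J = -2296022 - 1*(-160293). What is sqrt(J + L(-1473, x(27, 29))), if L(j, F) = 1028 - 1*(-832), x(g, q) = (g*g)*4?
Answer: I*sqrt(2133869) ≈ 1460.8*I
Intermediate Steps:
x(g, q) = 4*g**2 (x(g, q) = g**2*4 = 4*g**2)
L(j, F) = 1860 (L(j, F) = 1028 + 832 = 1860)
J = -2135729 (J = -2296022 + 160293 = -2135729)
sqrt(J + L(-1473, x(27, 29))) = sqrt(-2135729 + 1860) = sqrt(-2133869) = I*sqrt(2133869)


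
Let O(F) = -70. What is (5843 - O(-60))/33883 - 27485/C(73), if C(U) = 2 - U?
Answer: 931694078/2405693 ≈ 387.29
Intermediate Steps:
(5843 - O(-60))/33883 - 27485/C(73) = (5843 - 1*(-70))/33883 - 27485/(2 - 1*73) = (5843 + 70)*(1/33883) - 27485/(2 - 73) = 5913*(1/33883) - 27485/(-71) = 5913/33883 - 27485*(-1/71) = 5913/33883 + 27485/71 = 931694078/2405693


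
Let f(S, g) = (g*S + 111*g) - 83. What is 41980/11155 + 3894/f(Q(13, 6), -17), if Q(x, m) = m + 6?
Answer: 4782695/2425097 ≈ 1.9722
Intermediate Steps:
Q(x, m) = 6 + m
f(S, g) = -83 + 111*g + S*g (f(S, g) = (S*g + 111*g) - 83 = (111*g + S*g) - 83 = -83 + 111*g + S*g)
41980/11155 + 3894/f(Q(13, 6), -17) = 41980/11155 + 3894/(-83 + 111*(-17) + (6 + 6)*(-17)) = 41980*(1/11155) + 3894/(-83 - 1887 + 12*(-17)) = 8396/2231 + 3894/(-83 - 1887 - 204) = 8396/2231 + 3894/(-2174) = 8396/2231 + 3894*(-1/2174) = 8396/2231 - 1947/1087 = 4782695/2425097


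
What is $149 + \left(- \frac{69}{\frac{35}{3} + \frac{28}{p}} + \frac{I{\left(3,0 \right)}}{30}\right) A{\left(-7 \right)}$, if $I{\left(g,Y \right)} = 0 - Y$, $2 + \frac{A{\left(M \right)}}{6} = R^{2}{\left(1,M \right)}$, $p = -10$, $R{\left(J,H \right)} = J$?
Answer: $\frac{26027}{133} \approx 195.69$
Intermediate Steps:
$A{\left(M \right)} = -6$ ($A{\left(M \right)} = -12 + 6 \cdot 1^{2} = -12 + 6 \cdot 1 = -12 + 6 = -6$)
$I{\left(g,Y \right)} = - Y$
$149 + \left(- \frac{69}{\frac{35}{3} + \frac{28}{p}} + \frac{I{\left(3,0 \right)}}{30}\right) A{\left(-7 \right)} = 149 + \left(- \frac{69}{\frac{35}{3} + \frac{28}{-10}} + \frac{\left(-1\right) 0}{30}\right) \left(-6\right) = 149 + \left(- \frac{69}{35 \cdot \frac{1}{3} + 28 \left(- \frac{1}{10}\right)} + 0 \cdot \frac{1}{30}\right) \left(-6\right) = 149 + \left(- \frac{69}{\frac{35}{3} - \frac{14}{5}} + 0\right) \left(-6\right) = 149 + \left(- \frac{69}{\frac{133}{15}} + 0\right) \left(-6\right) = 149 + \left(\left(-69\right) \frac{15}{133} + 0\right) \left(-6\right) = 149 + \left(- \frac{1035}{133} + 0\right) \left(-6\right) = 149 - - \frac{6210}{133} = 149 + \frac{6210}{133} = \frac{26027}{133}$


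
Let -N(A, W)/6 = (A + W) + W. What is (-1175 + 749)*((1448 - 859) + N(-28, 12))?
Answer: -261138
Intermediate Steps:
N(A, W) = -12*W - 6*A (N(A, W) = -6*((A + W) + W) = -6*(A + 2*W) = -12*W - 6*A)
(-1175 + 749)*((1448 - 859) + N(-28, 12)) = (-1175 + 749)*((1448 - 859) + (-12*12 - 6*(-28))) = -426*(589 + (-144 + 168)) = -426*(589 + 24) = -426*613 = -261138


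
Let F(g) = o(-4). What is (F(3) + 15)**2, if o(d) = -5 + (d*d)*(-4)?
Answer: 2916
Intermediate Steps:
o(d) = -5 - 4*d**2 (o(d) = -5 + d**2*(-4) = -5 - 4*d**2)
F(g) = -69 (F(g) = -5 - 4*(-4)**2 = -5 - 4*16 = -5 - 64 = -69)
(F(3) + 15)**2 = (-69 + 15)**2 = (-54)**2 = 2916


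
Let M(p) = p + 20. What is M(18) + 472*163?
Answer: 76974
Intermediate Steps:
M(p) = 20 + p
M(18) + 472*163 = (20 + 18) + 472*163 = 38 + 76936 = 76974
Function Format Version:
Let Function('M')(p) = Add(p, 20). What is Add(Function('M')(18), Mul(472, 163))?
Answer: 76974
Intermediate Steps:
Function('M')(p) = Add(20, p)
Add(Function('M')(18), Mul(472, 163)) = Add(Add(20, 18), Mul(472, 163)) = Add(38, 76936) = 76974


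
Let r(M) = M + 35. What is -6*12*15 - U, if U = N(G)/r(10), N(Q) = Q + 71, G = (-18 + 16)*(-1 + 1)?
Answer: -48671/45 ≈ -1081.6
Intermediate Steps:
r(M) = 35 + M
G = 0 (G = -2*0 = 0)
N(Q) = 71 + Q
U = 71/45 (U = (71 + 0)/(35 + 10) = 71/45 ≈ 1.5778)
-6*12*15 - U = -6*12*15 - 1*71/45 = -72*15 - 71/45 = -1080 - 71/45 = -48671/45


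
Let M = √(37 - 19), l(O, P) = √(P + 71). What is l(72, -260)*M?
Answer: 9*I*√42 ≈ 58.327*I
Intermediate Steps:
l(O, P) = √(71 + P)
M = 3*√2 (M = √18 = 3*√2 ≈ 4.2426)
l(72, -260)*M = √(71 - 260)*(3*√2) = √(-189)*(3*√2) = (3*I*√21)*(3*√2) = 9*I*√42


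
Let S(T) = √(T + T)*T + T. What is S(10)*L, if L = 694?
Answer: 6940 + 13880*√5 ≈ 37977.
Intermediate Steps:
S(T) = T + √2*T^(3/2) (S(T) = √(2*T)*T + T = (√2*√T)*T + T = √2*T^(3/2) + T = T + √2*T^(3/2))
S(10)*L = (10 + √2*10^(3/2))*694 = (10 + √2*(10*√10))*694 = (10 + 20*√5)*694 = 6940 + 13880*√5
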